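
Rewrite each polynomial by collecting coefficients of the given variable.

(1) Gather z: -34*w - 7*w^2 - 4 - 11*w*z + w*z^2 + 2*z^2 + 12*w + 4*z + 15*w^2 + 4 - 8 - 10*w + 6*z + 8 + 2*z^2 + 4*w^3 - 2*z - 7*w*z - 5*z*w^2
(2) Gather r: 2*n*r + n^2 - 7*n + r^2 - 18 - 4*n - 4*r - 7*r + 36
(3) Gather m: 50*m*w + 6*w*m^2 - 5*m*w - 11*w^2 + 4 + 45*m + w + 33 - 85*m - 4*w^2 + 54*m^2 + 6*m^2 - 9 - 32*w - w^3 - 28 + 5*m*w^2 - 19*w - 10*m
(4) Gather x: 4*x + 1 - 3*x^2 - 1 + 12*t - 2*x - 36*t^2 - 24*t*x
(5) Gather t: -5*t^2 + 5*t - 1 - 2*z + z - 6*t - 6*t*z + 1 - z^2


(1) = 4*w^3 + 8*w^2 - 32*w + z^2*(w + 4) + z*(-5*w^2 - 18*w + 8)
(2) = n^2 - 11*n + r^2 + r*(2*n - 11) + 18
(3) = m^2*(6*w + 60) + m*(5*w^2 + 45*w - 50) - w^3 - 15*w^2 - 50*w
(4) = -36*t^2 + 12*t - 3*x^2 + x*(2 - 24*t)
(5) = -5*t^2 + t*(-6*z - 1) - z^2 - z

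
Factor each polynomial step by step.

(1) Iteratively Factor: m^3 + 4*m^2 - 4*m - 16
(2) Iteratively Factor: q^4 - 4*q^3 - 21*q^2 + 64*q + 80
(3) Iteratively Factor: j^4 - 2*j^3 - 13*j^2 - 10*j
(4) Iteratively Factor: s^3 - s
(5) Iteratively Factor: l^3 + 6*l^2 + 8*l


(1) = (m + 2)*(m^2 + 2*m - 8) = (m + 2)*(m + 4)*(m - 2)
(2) = (q - 4)*(q^3 - 21*q - 20) = (q - 5)*(q - 4)*(q^2 + 5*q + 4) = (q - 5)*(q - 4)*(q + 1)*(q + 4)
(3) = (j - 5)*(j^3 + 3*j^2 + 2*j) = (j - 5)*(j + 1)*(j^2 + 2*j) = (j - 5)*(j + 1)*(j + 2)*(j)
(4) = (s - 1)*(s^2 + s) = (s - 1)*(s + 1)*(s)
(5) = (l + 4)*(l^2 + 2*l) = l*(l + 4)*(l + 2)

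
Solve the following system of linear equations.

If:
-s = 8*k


Then:
k = -s/8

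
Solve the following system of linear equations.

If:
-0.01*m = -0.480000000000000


Then:
m = 48.00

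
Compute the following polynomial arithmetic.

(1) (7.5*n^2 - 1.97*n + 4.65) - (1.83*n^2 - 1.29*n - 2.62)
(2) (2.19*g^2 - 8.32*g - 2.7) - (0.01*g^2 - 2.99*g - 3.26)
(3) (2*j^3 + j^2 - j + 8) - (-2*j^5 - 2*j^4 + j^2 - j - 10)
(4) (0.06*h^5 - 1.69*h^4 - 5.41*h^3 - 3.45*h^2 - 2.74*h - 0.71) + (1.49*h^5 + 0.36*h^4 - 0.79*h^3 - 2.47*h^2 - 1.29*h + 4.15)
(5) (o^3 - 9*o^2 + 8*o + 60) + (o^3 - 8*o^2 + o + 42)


(1) = 5.67*n^2 - 0.68*n + 7.27
(2) = 2.18*g^2 - 5.33*g + 0.56
(3) = 2*j^5 + 2*j^4 + 2*j^3 + 18
(4) = 1.55*h^5 - 1.33*h^4 - 6.2*h^3 - 5.92*h^2 - 4.03*h + 3.44
(5) = 2*o^3 - 17*o^2 + 9*o + 102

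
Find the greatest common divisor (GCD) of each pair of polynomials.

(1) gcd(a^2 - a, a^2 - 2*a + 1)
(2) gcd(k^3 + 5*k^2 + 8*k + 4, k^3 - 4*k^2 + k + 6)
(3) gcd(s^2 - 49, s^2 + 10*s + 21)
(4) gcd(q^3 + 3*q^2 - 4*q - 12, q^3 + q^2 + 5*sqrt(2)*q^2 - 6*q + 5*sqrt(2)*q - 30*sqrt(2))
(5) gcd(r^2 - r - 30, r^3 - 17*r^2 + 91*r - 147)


(1) = a - 1
(2) = k + 1
(3) = gcd((s - 7)*(s + 7), (s + 3)*(s + 7)) = s + 7
(4) = q^2 + q - 6
(5) = gcd((r - 6)*(r + 5), (r - 7)^2*(r - 3)) = 1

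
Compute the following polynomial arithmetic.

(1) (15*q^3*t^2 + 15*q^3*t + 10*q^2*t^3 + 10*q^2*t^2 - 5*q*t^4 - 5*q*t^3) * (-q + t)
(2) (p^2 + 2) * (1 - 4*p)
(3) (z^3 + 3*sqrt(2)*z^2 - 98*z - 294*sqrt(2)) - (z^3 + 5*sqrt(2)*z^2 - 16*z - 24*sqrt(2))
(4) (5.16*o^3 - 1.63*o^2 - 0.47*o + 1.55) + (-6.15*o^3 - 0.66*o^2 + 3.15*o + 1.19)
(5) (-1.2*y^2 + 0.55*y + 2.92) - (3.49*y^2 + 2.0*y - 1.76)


(1) = -15*q^4*t^2 - 15*q^4*t + 5*q^3*t^3 + 5*q^3*t^2 + 15*q^2*t^4 + 15*q^2*t^3 - 5*q*t^5 - 5*q*t^4
(2) = -4*p^3 + p^2 - 8*p + 2
(3) = -2*sqrt(2)*z^2 - 82*z - 270*sqrt(2)
(4) = -0.99*o^3 - 2.29*o^2 + 2.68*o + 2.74
(5) = -4.69*y^2 - 1.45*y + 4.68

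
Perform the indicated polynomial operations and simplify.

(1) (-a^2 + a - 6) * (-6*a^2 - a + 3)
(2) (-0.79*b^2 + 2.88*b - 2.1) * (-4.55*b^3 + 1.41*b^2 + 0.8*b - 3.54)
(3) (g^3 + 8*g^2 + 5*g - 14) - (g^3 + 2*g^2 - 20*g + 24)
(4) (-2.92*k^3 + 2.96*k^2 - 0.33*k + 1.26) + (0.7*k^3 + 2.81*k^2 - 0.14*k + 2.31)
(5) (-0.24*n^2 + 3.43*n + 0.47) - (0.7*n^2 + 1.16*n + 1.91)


(1) = 6*a^4 - 5*a^3 + 32*a^2 + 9*a - 18
(2) = 3.5945*b^5 - 14.2179*b^4 + 12.9838*b^3 + 2.1396*b^2 - 11.8752*b + 7.434
(3) = 6*g^2 + 25*g - 38
(4) = -2.22*k^3 + 5.77*k^2 - 0.47*k + 3.57
(5) = -0.94*n^2 + 2.27*n - 1.44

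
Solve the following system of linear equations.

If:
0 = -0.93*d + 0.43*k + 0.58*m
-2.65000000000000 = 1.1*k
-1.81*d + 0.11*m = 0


Then:
d = 0.12
k = -2.41
m = 1.98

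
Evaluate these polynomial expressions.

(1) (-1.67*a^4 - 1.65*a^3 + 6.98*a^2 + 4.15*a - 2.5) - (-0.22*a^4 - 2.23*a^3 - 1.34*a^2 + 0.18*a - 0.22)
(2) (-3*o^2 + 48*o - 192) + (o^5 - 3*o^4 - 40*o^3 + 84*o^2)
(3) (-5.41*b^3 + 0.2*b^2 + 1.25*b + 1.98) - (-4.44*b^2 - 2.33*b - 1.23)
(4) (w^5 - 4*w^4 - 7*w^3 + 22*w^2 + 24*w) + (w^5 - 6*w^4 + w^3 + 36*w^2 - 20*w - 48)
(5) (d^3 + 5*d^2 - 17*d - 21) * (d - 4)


(1) = -1.45*a^4 + 0.58*a^3 + 8.32*a^2 + 3.97*a - 2.28
(2) = o^5 - 3*o^4 - 40*o^3 + 81*o^2 + 48*o - 192
(3) = -5.41*b^3 + 4.64*b^2 + 3.58*b + 3.21
(4) = 2*w^5 - 10*w^4 - 6*w^3 + 58*w^2 + 4*w - 48
(5) = d^4 + d^3 - 37*d^2 + 47*d + 84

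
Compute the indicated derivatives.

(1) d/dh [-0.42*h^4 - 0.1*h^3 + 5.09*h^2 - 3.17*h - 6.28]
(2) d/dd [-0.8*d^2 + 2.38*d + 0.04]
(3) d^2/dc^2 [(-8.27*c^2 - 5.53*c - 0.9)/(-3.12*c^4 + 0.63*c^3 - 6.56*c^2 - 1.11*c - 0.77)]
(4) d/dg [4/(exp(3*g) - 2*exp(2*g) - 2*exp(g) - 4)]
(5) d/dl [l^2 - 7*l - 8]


(1) = -1.68*h^3 - 0.3*h^2 + 10.18*h - 3.17
(2) = 2.38 - 1.6*d
(3) = (483.020928*c^8 + 548.441712*c^7 - 330.65985*c^6 + 295.51167*c^5 - 358.309206*c^4 + 106.662848*c^3 - 15.790008*c^2 - 125.658636*c - 6.520796)/(30.371328*c^12 - 18.398016*c^11 + 195.287976*c^10 - 45.200511*c^9 + 420.001056*c^8 + 47.218653*c^7 + 361.783727*c^6 + 137.879667*c^5 + 125.974122*c^4 + 33.888042*c^3 + 14.514423*c^2 + 1.974357*c + 0.456533)
(4) = (-12*exp(2*g) + 16*exp(g) + 8)*exp(g)/(-exp(3*g) + 2*exp(2*g) + 2*exp(g) + 4)^2
(5) = 2*l - 7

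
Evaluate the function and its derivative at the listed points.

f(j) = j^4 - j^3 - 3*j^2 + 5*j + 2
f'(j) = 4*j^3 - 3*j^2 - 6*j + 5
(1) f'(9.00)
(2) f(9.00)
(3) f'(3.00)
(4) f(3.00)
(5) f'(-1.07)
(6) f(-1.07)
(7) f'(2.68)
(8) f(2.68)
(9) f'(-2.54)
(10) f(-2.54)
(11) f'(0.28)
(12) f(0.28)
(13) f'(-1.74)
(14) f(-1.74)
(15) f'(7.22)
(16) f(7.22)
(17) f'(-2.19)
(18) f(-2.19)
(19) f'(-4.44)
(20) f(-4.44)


(1) = 2624.00
(2) = 5636.00
(3) = 68.00
(4) = 44.00
(5) = 3.09
(6) = -4.25
(7) = 44.37
(8) = 26.19
(9) = -64.66
(10) = 27.96
(11) = 3.17
(12) = 3.15
(13) = -14.71
(14) = -1.35
(15) = 1310.76
(16) = 2222.72
(17) = -38.26
(18) = 10.17
(19) = -377.61
(20) = 396.81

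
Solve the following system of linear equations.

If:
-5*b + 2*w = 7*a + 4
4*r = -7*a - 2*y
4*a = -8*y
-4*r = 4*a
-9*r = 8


Then:
No Solution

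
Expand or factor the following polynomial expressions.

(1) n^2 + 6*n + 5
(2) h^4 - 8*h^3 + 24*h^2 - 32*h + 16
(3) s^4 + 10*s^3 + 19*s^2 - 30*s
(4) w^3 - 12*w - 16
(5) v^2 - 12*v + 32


(1) = (n + 1)*(n + 5)
(2) = (h - 2)^4
(3) = s*(s - 1)*(s + 5)*(s + 6)
(4) = (w - 4)*(w + 2)^2
(5) = (v - 8)*(v - 4)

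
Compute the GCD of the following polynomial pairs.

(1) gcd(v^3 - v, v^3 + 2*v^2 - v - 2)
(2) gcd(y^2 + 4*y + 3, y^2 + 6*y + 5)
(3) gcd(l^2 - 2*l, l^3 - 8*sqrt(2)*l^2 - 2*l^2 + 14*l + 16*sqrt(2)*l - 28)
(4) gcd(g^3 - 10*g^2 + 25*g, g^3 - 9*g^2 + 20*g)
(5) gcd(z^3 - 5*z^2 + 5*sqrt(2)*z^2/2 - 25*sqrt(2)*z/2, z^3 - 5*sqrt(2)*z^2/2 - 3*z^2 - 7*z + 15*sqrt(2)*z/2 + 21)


(1) = gcd(v*(v - 1)*(v + 1), (v - 1)*(v + 1)*(v + 2)) = v^2 - 1
(2) = gcd((y + 1)*(y + 3), (y + 1)*(y + 5)) = y + 1
(3) = l - 2
(4) = gcd(g*(g - 5)^2, g*(g - 5)*(g - 4)) = g^2 - 5*g
(5) = gcd(z*(z - 5)*(z + 5*sqrt(2)/2), (z - 3)*(z - 7*sqrt(2)/2)*(z + sqrt(2))) = 1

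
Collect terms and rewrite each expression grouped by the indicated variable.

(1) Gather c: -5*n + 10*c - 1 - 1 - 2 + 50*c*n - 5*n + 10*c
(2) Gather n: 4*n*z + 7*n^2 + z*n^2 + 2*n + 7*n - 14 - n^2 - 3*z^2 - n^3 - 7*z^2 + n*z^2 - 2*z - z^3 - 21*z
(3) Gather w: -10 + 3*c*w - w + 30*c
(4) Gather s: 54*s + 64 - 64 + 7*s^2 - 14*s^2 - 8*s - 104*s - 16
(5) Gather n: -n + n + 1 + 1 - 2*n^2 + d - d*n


(1) = c*(50*n + 20) - 10*n - 4
(2) = -n^3 + n^2*(z + 6) + n*(z^2 + 4*z + 9) - z^3 - 10*z^2 - 23*z - 14
(3) = 30*c + w*(3*c - 1) - 10
(4) = -7*s^2 - 58*s - 16
(5) = -d*n + d - 2*n^2 + 2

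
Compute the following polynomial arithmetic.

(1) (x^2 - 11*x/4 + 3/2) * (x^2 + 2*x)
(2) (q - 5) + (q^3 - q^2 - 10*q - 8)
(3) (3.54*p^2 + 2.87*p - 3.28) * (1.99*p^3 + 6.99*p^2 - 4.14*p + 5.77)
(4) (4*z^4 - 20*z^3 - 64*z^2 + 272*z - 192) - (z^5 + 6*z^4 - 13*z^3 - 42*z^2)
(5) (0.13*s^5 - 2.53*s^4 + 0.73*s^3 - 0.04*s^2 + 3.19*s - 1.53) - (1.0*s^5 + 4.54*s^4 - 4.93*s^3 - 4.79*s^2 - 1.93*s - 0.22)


(1) = x^4 - 3*x^3/4 - 4*x^2 + 3*x
(2) = q^3 - q^2 - 9*q - 13
(3) = 7.0446*p^5 + 30.4559*p^4 - 1.1215*p^3 - 14.3832*p^2 + 30.1391*p - 18.9256
(4) = -z^5 - 2*z^4 - 7*z^3 - 22*z^2 + 272*z - 192
(5) = -0.87*s^5 - 7.07*s^4 + 5.66*s^3 + 4.75*s^2 + 5.12*s - 1.31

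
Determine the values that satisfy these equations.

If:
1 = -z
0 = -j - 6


Then:
j = -6
z = -1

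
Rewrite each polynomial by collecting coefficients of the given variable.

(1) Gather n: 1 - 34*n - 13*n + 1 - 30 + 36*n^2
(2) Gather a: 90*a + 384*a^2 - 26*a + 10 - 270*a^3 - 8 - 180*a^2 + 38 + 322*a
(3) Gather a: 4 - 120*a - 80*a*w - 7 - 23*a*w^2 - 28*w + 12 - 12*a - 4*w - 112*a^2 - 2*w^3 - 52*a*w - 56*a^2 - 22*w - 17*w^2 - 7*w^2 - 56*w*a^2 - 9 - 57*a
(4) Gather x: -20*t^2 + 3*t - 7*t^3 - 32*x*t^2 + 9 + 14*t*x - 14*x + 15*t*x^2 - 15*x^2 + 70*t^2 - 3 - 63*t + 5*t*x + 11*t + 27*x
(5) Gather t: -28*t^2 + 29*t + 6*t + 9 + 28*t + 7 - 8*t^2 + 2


(1) = 36*n^2 - 47*n - 28
(2) = -270*a^3 + 204*a^2 + 386*a + 40
(3) = a^2*(-56*w - 168) + a*(-23*w^2 - 132*w - 189) - 2*w^3 - 24*w^2 - 54*w
(4) = -7*t^3 + 50*t^2 - 49*t + x^2*(15*t - 15) + x*(-32*t^2 + 19*t + 13) + 6
(5) = -36*t^2 + 63*t + 18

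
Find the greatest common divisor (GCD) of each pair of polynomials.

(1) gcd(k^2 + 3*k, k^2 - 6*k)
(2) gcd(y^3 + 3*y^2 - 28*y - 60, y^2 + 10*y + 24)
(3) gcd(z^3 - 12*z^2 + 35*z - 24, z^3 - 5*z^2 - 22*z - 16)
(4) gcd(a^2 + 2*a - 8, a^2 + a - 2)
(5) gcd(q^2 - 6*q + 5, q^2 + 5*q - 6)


(1) = k
(2) = gcd((y - 5)*(y + 2)*(y + 6), (y + 4)*(y + 6)) = y + 6
(3) = gcd((z - 8)*(z - 3)*(z - 1), (z - 8)*(z + 1)*(z + 2)) = z - 8
(4) = 1
(5) = gcd((q - 5)*(q - 1), (q - 1)*(q + 6)) = q - 1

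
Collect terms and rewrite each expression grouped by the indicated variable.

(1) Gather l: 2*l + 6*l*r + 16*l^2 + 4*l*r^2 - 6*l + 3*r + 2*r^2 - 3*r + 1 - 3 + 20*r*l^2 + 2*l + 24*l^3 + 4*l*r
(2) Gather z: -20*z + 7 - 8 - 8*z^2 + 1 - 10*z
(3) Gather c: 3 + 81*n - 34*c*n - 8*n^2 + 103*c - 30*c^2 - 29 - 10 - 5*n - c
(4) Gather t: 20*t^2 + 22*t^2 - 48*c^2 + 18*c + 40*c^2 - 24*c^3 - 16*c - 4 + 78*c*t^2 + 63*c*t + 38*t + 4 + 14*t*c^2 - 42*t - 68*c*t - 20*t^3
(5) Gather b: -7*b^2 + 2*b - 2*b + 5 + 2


(1) = 24*l^3 + l^2*(20*r + 16) + l*(4*r^2 + 10*r - 2) + 2*r^2 - 2
(2) = -8*z^2 - 30*z
(3) = -30*c^2 + c*(102 - 34*n) - 8*n^2 + 76*n - 36
(4) = -24*c^3 - 8*c^2 + 2*c - 20*t^3 + t^2*(78*c + 42) + t*(14*c^2 - 5*c - 4)
(5) = 7 - 7*b^2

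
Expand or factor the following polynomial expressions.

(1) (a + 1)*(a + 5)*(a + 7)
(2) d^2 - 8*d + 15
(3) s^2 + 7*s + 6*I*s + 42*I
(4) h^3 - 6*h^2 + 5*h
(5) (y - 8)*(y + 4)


(1) = a^3 + 13*a^2 + 47*a + 35
(2) = (d - 5)*(d - 3)
(3) = (s + 7)*(s + 6*I)
(4) = h*(h - 5)*(h - 1)
(5) = y^2 - 4*y - 32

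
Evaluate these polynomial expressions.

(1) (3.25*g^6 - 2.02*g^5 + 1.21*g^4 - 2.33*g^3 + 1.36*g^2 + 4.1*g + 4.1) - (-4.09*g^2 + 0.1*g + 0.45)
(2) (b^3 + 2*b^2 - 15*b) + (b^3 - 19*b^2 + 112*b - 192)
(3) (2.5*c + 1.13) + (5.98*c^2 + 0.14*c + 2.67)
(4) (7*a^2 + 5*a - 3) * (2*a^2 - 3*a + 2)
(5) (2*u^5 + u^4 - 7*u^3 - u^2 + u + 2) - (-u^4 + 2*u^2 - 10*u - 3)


(1) = 3.25*g^6 - 2.02*g^5 + 1.21*g^4 - 2.33*g^3 + 5.45*g^2 + 4.0*g + 3.65
(2) = 2*b^3 - 17*b^2 + 97*b - 192
(3) = 5.98*c^2 + 2.64*c + 3.8
(4) = 14*a^4 - 11*a^3 - 7*a^2 + 19*a - 6
(5) = 2*u^5 + 2*u^4 - 7*u^3 - 3*u^2 + 11*u + 5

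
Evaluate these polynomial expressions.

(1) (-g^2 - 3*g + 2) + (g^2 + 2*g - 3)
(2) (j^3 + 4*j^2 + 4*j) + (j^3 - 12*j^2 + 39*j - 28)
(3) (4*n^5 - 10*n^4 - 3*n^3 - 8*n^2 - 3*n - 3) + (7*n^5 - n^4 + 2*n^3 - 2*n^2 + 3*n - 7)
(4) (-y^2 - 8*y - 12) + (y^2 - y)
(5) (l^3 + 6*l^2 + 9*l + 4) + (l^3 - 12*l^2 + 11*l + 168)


(1) = -g - 1
(2) = 2*j^3 - 8*j^2 + 43*j - 28
(3) = 11*n^5 - 11*n^4 - n^3 - 10*n^2 - 10
(4) = -9*y - 12
(5) = 2*l^3 - 6*l^2 + 20*l + 172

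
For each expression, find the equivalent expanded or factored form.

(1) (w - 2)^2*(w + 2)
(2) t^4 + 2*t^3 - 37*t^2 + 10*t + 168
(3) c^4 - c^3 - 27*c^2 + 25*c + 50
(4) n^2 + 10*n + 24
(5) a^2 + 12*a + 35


(1) = w^3 - 2*w^2 - 4*w + 8
(2) = (t - 4)*(t - 3)*(t + 2)*(t + 7)
(3) = (c - 5)*(c - 2)*(c + 1)*(c + 5)
(4) = (n + 4)*(n + 6)
(5) = (a + 5)*(a + 7)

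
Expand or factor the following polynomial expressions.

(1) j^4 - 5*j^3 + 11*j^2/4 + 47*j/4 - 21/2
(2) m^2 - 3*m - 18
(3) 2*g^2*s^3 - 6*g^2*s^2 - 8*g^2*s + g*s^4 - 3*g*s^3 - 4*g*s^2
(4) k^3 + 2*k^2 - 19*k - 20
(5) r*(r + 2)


(1) = (j - 7/2)*(j - 2)*(j - 1)*(j + 3/2)
(2) = (m - 6)*(m + 3)
(3) = s*(2*g + s)*(s - 4)*(g*s + g)
(4) = (k - 4)*(k + 1)*(k + 5)
(5) = r^2 + 2*r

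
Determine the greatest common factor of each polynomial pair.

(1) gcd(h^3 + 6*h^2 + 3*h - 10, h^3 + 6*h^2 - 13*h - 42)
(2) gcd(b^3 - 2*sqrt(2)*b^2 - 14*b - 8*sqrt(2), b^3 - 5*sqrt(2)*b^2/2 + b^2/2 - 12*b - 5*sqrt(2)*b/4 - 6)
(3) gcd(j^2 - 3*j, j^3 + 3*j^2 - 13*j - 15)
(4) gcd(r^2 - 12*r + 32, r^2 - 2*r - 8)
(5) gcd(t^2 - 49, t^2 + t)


(1) = h + 2
(2) = gcd((b - 4*sqrt(2))*(b + sqrt(2))^2, (b + 1/2)*(b - 4*sqrt(2))*(b + 3*sqrt(2)/2)) = b - 4*sqrt(2)
(3) = j - 3
(4) = gcd((r - 8)*(r - 4), (r - 4)*(r + 2)) = r - 4
(5) = 1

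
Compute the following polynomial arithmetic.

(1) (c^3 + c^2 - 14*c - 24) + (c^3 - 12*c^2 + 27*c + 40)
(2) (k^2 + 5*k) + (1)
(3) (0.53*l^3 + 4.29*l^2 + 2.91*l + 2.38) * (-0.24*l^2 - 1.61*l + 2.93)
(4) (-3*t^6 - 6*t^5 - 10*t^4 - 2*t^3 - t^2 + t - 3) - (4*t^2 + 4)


(1) = 2*c^3 - 11*c^2 + 13*c + 16
(2) = k^2 + 5*k + 1
(3) = -0.1272*l^5 - 1.8829*l^4 - 6.0524*l^3 + 7.3134*l^2 + 4.6945*l + 6.9734
(4) = -3*t^6 - 6*t^5 - 10*t^4 - 2*t^3 - 5*t^2 + t - 7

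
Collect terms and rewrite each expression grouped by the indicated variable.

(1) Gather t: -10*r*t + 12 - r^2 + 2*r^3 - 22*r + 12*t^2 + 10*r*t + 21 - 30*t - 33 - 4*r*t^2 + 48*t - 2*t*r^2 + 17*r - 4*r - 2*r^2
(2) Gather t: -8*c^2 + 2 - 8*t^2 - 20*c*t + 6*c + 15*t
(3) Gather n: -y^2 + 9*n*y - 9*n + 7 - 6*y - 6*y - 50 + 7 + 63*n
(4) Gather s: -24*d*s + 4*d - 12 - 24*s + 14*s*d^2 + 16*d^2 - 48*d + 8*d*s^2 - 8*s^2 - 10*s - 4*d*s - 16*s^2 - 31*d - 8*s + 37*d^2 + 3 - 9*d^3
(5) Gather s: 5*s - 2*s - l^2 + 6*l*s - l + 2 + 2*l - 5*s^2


(1) = 2*r^3 - 3*r^2 - 9*r + t^2*(12 - 4*r) + t*(18 - 2*r^2)
(2) = -8*c^2 + 6*c - 8*t^2 + t*(15 - 20*c) + 2
(3) = n*(9*y + 54) - y^2 - 12*y - 36
(4) = -9*d^3 + 53*d^2 - 75*d + s^2*(8*d - 24) + s*(14*d^2 - 28*d - 42) - 9
(5) = -l^2 + l - 5*s^2 + s*(6*l + 3) + 2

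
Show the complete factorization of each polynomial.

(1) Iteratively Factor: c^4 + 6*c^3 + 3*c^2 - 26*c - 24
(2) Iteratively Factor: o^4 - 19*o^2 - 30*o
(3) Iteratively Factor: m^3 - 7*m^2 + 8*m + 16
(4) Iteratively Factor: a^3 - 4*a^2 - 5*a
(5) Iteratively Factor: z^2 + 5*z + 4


(1) = (c - 2)*(c^3 + 8*c^2 + 19*c + 12) = (c - 2)*(c + 4)*(c^2 + 4*c + 3) = (c - 2)*(c + 1)*(c + 4)*(c + 3)
(2) = (o + 2)*(o^3 - 2*o^2 - 15*o) = o*(o + 2)*(o^2 - 2*o - 15) = o*(o + 2)*(o + 3)*(o - 5)
(3) = (m - 4)*(m^2 - 3*m - 4) = (m - 4)^2*(m + 1)
(4) = (a - 5)*(a^2 + a) = (a - 5)*(a + 1)*(a)
(5) = (z + 1)*(z + 4)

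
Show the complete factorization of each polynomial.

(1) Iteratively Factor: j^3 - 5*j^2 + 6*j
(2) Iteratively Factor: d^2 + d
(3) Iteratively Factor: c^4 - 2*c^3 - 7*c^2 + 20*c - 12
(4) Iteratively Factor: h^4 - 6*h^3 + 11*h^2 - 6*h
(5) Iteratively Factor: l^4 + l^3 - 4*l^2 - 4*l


(1) = (j)*(j^2 - 5*j + 6) = j*(j - 2)*(j - 3)
(2) = (d)*(d + 1)
(3) = (c - 2)*(c^3 - 7*c + 6) = (c - 2)*(c + 3)*(c^2 - 3*c + 2) = (c - 2)*(c - 1)*(c + 3)*(c - 2)
(4) = (h - 3)*(h^3 - 3*h^2 + 2*h) = h*(h - 3)*(h^2 - 3*h + 2) = h*(h - 3)*(h - 1)*(h - 2)
(5) = (l - 2)*(l^3 + 3*l^2 + 2*l) = (l - 2)*(l + 2)*(l^2 + l) = l*(l - 2)*(l + 2)*(l + 1)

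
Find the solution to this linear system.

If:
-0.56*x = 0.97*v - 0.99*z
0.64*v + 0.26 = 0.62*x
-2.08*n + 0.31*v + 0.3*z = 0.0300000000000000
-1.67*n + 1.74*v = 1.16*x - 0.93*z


Then:
n = 0.10
v = 0.22
x = 0.64
z = 0.58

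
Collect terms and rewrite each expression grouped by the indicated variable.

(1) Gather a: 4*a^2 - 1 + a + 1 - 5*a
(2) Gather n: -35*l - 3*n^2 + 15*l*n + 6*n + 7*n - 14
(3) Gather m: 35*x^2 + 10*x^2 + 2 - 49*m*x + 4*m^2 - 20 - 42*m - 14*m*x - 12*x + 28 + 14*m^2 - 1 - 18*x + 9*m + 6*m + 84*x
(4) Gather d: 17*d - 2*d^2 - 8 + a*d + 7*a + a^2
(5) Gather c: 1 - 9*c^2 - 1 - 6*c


(1) = 4*a^2 - 4*a
(2) = -35*l - 3*n^2 + n*(15*l + 13) - 14
(3) = 18*m^2 + m*(-63*x - 27) + 45*x^2 + 54*x + 9
(4) = a^2 + 7*a - 2*d^2 + d*(a + 17) - 8
(5) = -9*c^2 - 6*c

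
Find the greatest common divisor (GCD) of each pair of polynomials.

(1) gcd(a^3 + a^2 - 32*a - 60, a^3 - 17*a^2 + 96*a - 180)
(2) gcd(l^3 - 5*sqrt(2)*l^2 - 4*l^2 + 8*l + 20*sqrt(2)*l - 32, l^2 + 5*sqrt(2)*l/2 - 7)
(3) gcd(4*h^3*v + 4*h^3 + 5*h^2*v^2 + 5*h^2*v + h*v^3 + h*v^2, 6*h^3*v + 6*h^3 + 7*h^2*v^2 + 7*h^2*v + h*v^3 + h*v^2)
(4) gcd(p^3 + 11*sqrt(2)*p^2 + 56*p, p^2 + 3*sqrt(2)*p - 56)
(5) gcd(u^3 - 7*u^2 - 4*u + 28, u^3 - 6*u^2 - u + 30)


(1) = a - 6
(2) = gcd((l - 4)*(l - 4*sqrt(2))*(l - sqrt(2)), (l - sqrt(2))*(l + 7*sqrt(2)/2)) = l - sqrt(2)
(3) = gcd((h + v)*(4*h + v)*(h*v + h), (h + v)*(6*h + v)*(h*v + h)) = h^2*v + h^2 + h*v^2 + h*v
(4) = p + 7*sqrt(2)
(5) = gcd((u - 7)*(u - 2)*(u + 2), (u - 5)*(u - 3)*(u + 2)) = u + 2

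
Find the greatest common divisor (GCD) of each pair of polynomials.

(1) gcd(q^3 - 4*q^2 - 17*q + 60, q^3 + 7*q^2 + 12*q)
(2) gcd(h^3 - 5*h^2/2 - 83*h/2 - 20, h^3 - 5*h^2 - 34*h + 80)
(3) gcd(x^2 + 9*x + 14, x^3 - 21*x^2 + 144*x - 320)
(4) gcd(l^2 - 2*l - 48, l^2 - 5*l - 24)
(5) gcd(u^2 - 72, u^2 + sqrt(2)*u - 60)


(1) = q + 4
(2) = h^2 - 3*h - 40
(3) = 1
(4) = gcd((l - 8)*(l + 6), (l - 8)*(l + 3)) = l - 8
(5) = u + 6*sqrt(2)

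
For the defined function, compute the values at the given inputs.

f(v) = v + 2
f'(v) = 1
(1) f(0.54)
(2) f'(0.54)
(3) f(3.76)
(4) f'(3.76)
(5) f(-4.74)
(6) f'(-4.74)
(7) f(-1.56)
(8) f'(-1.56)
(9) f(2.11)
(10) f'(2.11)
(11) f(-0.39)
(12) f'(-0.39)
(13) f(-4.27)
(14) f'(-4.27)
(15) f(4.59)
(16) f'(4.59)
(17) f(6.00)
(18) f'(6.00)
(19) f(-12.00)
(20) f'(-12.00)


(1) = 2.54
(2) = 1.00
(3) = 5.76
(4) = 1.00
(5) = -2.74
(6) = 1.00
(7) = 0.44
(8) = 1.00
(9) = 4.11
(10) = 1.00
(11) = 1.61
(12) = 1.00
(13) = -2.27
(14) = 1.00
(15) = 6.59
(16) = 1.00
(17) = 8.00
(18) = 1.00
(19) = -10.00
(20) = 1.00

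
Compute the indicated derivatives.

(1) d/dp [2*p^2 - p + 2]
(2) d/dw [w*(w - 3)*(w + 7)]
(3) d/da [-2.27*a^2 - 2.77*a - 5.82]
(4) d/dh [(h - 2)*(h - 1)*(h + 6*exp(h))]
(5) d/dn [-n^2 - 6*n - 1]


(1) = 4*p - 1
(2) = 3*w^2 + 8*w - 21
(3) = -4.54*a - 2.77
(4) = 6*h^2*exp(h) + 3*h^2 - 6*h*exp(h) - 6*h - 6*exp(h) + 2
(5) = -2*n - 6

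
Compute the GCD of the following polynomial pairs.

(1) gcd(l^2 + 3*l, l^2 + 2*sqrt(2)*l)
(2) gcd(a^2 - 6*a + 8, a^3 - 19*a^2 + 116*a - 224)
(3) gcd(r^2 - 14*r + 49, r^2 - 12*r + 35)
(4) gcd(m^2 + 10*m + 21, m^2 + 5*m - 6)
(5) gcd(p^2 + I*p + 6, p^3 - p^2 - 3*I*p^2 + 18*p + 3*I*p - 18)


(1) = l
(2) = a - 4
(3) = r - 7
(4) = 1
(5) = p + 3*I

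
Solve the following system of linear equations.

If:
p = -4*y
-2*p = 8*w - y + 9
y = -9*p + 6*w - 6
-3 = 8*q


Then:
p = -204/167
q = -3/8
w = -261/334
y = 51/167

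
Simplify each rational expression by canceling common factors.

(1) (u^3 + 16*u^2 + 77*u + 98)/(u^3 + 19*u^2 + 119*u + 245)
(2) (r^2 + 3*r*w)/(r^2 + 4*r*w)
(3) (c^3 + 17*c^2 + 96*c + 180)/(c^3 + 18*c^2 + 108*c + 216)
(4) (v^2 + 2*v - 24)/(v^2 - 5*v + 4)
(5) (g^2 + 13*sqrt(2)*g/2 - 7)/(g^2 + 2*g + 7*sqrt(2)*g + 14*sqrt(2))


(1) = (u + 2)/(u + 5)
(2) = (r + 3*w)/(r + 4*w)
(3) = (c + 5)/(c + 6)
(4) = (v + 6)/(v - 1)
(5) = (2*g - sqrt(2))/(2*g + 4)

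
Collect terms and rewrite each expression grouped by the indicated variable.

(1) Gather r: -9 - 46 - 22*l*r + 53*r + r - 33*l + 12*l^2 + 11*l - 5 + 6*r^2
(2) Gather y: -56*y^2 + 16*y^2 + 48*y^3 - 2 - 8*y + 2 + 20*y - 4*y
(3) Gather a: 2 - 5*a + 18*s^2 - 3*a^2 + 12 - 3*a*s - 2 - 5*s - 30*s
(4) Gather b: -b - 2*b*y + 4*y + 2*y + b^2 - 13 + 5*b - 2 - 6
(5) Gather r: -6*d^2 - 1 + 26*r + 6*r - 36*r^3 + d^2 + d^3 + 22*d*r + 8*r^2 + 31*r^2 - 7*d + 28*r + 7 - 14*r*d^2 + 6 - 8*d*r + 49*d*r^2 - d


(1) = 12*l^2 - 22*l + 6*r^2 + r*(54 - 22*l) - 60
(2) = 48*y^3 - 40*y^2 + 8*y
(3) = -3*a^2 + a*(-3*s - 5) + 18*s^2 - 35*s + 12
(4) = b^2 + b*(4 - 2*y) + 6*y - 21
(5) = d^3 - 5*d^2 - 8*d - 36*r^3 + r^2*(49*d + 39) + r*(-14*d^2 + 14*d + 60) + 12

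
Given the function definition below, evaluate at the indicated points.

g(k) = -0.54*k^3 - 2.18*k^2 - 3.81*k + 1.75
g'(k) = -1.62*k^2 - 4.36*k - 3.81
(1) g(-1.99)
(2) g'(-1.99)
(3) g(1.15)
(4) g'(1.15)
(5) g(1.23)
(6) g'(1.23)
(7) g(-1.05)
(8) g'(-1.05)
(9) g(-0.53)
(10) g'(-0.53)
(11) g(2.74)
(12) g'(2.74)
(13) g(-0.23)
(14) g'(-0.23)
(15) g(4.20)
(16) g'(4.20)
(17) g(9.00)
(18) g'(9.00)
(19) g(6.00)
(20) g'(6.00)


(1) = 4.95
(2) = -1.55
(3) = -6.34
(4) = -10.97
(5) = -7.24
(6) = -11.62
(7) = 3.97
(8) = -1.02
(9) = 3.24
(10) = -1.95
(11) = -36.16
(12) = -27.92
(13) = 2.52
(14) = -2.89
(15) = -92.71
(16) = -50.70
(17) = -602.78
(18) = -174.27
(19) = -216.23
(20) = -88.29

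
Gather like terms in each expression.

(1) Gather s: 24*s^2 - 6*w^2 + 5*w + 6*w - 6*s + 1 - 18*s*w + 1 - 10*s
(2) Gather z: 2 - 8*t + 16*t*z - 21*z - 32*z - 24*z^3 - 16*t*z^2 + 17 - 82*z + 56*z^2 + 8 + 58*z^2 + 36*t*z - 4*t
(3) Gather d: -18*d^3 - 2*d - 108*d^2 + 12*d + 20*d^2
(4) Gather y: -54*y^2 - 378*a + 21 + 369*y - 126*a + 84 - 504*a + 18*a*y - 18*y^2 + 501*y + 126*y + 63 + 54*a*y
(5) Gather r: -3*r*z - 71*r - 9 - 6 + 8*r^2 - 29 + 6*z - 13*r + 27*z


(1) = 24*s^2 + s*(-18*w - 16) - 6*w^2 + 11*w + 2
(2) = -12*t - 24*z^3 + z^2*(114 - 16*t) + z*(52*t - 135) + 27
(3) = -18*d^3 - 88*d^2 + 10*d
(4) = -1008*a - 72*y^2 + y*(72*a + 996) + 168
(5) = 8*r^2 + r*(-3*z - 84) + 33*z - 44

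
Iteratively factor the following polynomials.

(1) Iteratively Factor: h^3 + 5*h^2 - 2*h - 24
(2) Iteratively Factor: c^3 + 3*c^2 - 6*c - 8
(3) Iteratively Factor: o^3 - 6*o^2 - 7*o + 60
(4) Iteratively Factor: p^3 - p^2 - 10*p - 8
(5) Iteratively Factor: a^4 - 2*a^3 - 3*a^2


(1) = (h - 2)*(h^2 + 7*h + 12) = (h - 2)*(h + 3)*(h + 4)
(2) = (c + 1)*(c^2 + 2*c - 8) = (c - 2)*(c + 1)*(c + 4)
(3) = (o - 5)*(o^2 - o - 12) = (o - 5)*(o - 4)*(o + 3)
(4) = (p - 4)*(p^2 + 3*p + 2) = (p - 4)*(p + 2)*(p + 1)
(5) = (a)*(a^3 - 2*a^2 - 3*a) = a^2*(a^2 - 2*a - 3) = a^2*(a - 3)*(a + 1)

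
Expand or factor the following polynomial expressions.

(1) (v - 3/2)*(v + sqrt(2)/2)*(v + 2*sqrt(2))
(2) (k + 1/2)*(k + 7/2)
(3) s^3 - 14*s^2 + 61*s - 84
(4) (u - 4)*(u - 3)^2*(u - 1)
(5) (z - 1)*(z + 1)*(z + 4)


(1) = v^3 - 3*v^2/2 + 5*sqrt(2)*v^2/2 - 15*sqrt(2)*v/4 + 2*v - 3
(2) = k^2 + 4*k + 7/4
(3) = (s - 7)*(s - 4)*(s - 3)
(4) = u^4 - 11*u^3 + 43*u^2 - 69*u + 36
(5) = z^3 + 4*z^2 - z - 4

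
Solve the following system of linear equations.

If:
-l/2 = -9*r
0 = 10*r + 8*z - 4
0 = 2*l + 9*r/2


Then:
l = 0
r = 0
z = 1/2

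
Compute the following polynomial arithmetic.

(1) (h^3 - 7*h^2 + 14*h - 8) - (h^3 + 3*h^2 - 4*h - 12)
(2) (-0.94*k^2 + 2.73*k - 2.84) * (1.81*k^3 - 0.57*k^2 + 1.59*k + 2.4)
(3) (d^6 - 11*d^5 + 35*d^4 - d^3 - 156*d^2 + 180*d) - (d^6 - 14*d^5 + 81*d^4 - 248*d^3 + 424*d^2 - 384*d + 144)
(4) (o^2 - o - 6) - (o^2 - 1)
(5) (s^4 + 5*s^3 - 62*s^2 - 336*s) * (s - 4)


(1) = -10*h^2 + 18*h + 4
(2) = -1.7014*k^5 + 5.4771*k^4 - 8.1911*k^3 + 3.7035*k^2 + 2.0364*k - 6.816
(3) = 3*d^5 - 46*d^4 + 247*d^3 - 580*d^2 + 564*d - 144
(4) = -o - 5
(5) = s^5 + s^4 - 82*s^3 - 88*s^2 + 1344*s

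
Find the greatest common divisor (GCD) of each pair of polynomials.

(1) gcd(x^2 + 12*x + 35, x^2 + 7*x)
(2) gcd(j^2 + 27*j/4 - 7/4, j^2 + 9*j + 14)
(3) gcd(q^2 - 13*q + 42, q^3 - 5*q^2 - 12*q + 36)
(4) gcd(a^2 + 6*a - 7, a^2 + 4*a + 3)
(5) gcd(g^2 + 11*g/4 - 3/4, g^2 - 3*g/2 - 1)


(1) = x + 7
(2) = gcd((j - 1/4)*(j + 7), (j + 2)*(j + 7)) = j + 7
(3) = gcd((q - 7)*(q - 6), (q - 6)*(q - 2)*(q + 3)) = q - 6
(4) = 1
(5) = gcd((g - 1/4)*(g + 3), (g - 2)*(g + 1/2)) = 1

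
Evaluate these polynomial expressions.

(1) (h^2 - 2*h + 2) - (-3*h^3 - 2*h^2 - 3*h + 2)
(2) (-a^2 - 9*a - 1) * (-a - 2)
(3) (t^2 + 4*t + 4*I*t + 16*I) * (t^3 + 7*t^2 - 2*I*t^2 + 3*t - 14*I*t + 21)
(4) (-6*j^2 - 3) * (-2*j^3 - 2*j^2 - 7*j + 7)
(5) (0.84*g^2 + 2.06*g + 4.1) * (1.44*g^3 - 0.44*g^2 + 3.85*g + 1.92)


(1) = 3*h^3 + 3*h^2 + h
(2) = a^3 + 11*a^2 + 19*a + 2
(3) = t^5 + 11*t^4 + 2*I*t^4 + 39*t^3 + 22*I*t^3 + 121*t^2 + 68*I*t^2 + 308*t + 132*I*t + 336*I
(4) = 12*j^5 + 12*j^4 + 48*j^3 - 36*j^2 + 21*j - 21
(5) = 1.2096*g^5 + 2.5968*g^4 + 8.2316*g^3 + 7.7398*g^2 + 19.7402*g + 7.872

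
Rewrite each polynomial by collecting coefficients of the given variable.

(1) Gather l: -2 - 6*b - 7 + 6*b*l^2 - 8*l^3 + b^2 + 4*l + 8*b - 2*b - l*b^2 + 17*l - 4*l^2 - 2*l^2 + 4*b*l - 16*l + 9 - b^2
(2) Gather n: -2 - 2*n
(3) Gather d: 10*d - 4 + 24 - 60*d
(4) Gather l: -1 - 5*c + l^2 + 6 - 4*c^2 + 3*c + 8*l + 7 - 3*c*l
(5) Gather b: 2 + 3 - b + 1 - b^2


(1) = -8*l^3 + l^2*(6*b - 6) + l*(-b^2 + 4*b + 5)
(2) = -2*n - 2
(3) = 20 - 50*d
(4) = -4*c^2 - 2*c + l^2 + l*(8 - 3*c) + 12
(5) = -b^2 - b + 6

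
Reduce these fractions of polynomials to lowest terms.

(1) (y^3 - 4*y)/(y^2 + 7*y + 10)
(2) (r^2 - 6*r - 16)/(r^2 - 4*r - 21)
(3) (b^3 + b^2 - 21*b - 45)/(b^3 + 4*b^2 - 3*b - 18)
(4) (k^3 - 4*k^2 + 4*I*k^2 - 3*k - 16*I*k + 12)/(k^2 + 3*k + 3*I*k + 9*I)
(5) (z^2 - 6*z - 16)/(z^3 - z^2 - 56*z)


(1) = (y^2 - 2*y)/(y + 5)
(2) = (r^2 - 6*r - 16)/(r^2 - 4*r - 21)
(3) = (b - 5)/(b - 2)
(4) = (k^2 + k*(-4 + I) - 4*I)/(k + 3)
(5) = (z + 2)/(z^2 + 7*z)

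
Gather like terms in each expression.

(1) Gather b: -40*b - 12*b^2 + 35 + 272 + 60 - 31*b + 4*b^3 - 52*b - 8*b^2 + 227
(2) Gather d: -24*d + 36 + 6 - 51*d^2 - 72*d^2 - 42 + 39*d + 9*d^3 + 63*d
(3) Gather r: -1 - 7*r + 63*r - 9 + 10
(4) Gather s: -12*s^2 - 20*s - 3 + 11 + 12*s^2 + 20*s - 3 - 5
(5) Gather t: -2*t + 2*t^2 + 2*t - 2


(1) = 4*b^3 - 20*b^2 - 123*b + 594
(2) = 9*d^3 - 123*d^2 + 78*d
(3) = 56*r
(4) = 0
(5) = 2*t^2 - 2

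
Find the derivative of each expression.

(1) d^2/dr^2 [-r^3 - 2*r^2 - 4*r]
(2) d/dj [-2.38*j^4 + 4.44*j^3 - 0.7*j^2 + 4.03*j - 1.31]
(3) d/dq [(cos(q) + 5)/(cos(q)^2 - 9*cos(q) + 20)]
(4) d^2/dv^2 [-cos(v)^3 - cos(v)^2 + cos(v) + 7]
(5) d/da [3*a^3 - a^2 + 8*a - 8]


(1) = -6*r - 4
(2) = -9.52*j^3 + 13.32*j^2 - 1.4*j + 4.03
(3) = (cos(q)^2 + 10*cos(q) - 65)*sin(q)/(cos(q)^2 - 9*cos(q) + 20)^2
(4) = -cos(v)/4 + 2*cos(2*v) + 9*cos(3*v)/4
(5) = 9*a^2 - 2*a + 8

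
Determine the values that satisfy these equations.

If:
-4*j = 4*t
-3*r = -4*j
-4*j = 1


Then:
j = -1/4
r = -1/3
t = 1/4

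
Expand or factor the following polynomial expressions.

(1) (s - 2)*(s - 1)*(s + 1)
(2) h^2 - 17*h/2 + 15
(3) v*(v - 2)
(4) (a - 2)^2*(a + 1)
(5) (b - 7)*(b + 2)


(1) = s^3 - 2*s^2 - s + 2
(2) = (h - 6)*(h - 5/2)
(3) = v^2 - 2*v
(4) = a^3 - 3*a^2 + 4
(5) = b^2 - 5*b - 14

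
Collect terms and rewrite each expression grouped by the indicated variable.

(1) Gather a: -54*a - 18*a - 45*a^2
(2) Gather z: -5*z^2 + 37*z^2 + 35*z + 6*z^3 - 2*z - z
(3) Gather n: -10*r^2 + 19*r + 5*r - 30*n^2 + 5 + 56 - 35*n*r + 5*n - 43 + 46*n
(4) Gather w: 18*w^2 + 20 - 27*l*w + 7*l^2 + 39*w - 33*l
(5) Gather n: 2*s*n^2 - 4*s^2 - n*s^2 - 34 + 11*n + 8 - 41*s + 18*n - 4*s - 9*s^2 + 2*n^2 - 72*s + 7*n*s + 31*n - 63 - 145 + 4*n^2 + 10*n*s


(1) = -45*a^2 - 72*a
(2) = 6*z^3 + 32*z^2 + 32*z
(3) = -30*n^2 + n*(51 - 35*r) - 10*r^2 + 24*r + 18
(4) = 7*l^2 - 33*l + 18*w^2 + w*(39 - 27*l) + 20
(5) = n^2*(2*s + 6) + n*(-s^2 + 17*s + 60) - 13*s^2 - 117*s - 234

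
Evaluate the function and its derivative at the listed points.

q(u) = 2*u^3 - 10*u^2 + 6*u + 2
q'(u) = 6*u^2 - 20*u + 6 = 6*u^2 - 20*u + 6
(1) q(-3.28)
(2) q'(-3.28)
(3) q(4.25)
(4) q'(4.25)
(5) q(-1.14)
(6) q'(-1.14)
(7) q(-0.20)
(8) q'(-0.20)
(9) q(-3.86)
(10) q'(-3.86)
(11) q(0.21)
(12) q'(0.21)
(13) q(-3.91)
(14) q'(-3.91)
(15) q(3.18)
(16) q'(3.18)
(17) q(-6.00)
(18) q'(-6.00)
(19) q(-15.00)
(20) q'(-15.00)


(1) = -195.84
(2) = 136.15
(3) = 0.41
(4) = 29.38
(5) = -20.80
(6) = 36.60
(7) = 0.38
(8) = 10.24
(9) = -285.18
(10) = 172.60
(11) = 2.84
(12) = 2.06
(13) = -293.89
(14) = 175.93
(15) = -15.73
(16) = 3.07
(17) = -826.00
(18) = 342.00
(19) = -9088.00
(20) = 1656.00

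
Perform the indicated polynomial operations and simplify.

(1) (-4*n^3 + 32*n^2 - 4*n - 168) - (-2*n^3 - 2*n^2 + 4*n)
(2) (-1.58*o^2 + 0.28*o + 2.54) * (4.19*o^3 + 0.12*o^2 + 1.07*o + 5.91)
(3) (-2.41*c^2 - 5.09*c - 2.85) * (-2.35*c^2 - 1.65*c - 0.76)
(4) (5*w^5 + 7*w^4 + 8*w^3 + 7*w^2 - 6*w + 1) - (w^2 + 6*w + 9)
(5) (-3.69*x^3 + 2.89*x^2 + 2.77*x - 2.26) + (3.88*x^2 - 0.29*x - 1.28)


(1) = -2*n^3 + 34*n^2 - 8*n - 168
(2) = -6.6202*o^5 + 0.9836*o^4 + 8.9856*o^3 - 8.7334*o^2 + 4.3726*o + 15.0114
(3) = 5.6635*c^4 + 15.938*c^3 + 16.9276*c^2 + 8.5709*c + 2.166
(4) = 5*w^5 + 7*w^4 + 8*w^3 + 6*w^2 - 12*w - 8
(5) = -3.69*x^3 + 6.77*x^2 + 2.48*x - 3.54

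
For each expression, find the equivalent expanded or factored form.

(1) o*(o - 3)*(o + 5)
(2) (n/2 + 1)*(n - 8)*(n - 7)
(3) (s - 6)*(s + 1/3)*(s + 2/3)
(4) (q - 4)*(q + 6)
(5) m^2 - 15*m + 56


(1) = o^3 + 2*o^2 - 15*o
(2) = n^3/2 - 13*n^2/2 + 13*n + 56
(3) = s^3 - 5*s^2 - 52*s/9 - 4/3
(4) = q^2 + 2*q - 24
(5) = (m - 8)*(m - 7)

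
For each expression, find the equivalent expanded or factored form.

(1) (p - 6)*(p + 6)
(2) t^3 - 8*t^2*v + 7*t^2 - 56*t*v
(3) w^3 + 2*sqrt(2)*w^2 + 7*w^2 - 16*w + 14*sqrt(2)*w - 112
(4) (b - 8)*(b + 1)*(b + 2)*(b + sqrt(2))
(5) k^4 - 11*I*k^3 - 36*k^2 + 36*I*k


(1) = p^2 - 36
(2) = t*(t + 7)*(t - 8*v)
(3) = (w + 7)*(w - 2*sqrt(2))*(w + 4*sqrt(2))
(4) = b^4 - 5*b^3 + sqrt(2)*b^3 - 22*b^2 - 5*sqrt(2)*b^2 - 22*sqrt(2)*b - 16*b - 16*sqrt(2)
(5) = k*(k - 6*I)*(k - 3*I)*(k - 2*I)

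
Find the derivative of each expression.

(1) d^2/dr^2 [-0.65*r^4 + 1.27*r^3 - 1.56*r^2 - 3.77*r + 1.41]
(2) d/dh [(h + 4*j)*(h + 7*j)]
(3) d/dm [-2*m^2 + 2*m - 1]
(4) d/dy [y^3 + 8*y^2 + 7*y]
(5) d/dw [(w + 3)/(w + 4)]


(1) = -7.8*r^2 + 7.62*r - 3.12
(2) = 2*h + 11*j
(3) = 2 - 4*m
(4) = 3*y^2 + 16*y + 7
(5) = (w + 4)^(-2)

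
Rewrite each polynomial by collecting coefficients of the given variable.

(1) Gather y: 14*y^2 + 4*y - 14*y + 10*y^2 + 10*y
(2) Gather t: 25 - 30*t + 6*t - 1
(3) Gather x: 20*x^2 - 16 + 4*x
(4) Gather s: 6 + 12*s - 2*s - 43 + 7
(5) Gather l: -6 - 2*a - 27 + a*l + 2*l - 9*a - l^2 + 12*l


(1) = 24*y^2
(2) = 24 - 24*t
(3) = 20*x^2 + 4*x - 16
(4) = 10*s - 30
(5) = -11*a - l^2 + l*(a + 14) - 33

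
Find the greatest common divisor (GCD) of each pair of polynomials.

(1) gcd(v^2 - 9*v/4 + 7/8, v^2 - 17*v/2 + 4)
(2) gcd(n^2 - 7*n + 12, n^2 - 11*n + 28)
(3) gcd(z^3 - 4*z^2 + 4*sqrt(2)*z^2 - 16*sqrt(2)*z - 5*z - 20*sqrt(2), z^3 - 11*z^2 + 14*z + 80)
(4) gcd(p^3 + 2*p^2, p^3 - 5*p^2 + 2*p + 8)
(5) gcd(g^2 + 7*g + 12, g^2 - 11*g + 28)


(1) = v - 1/2
(2) = n - 4
(3) = gcd((z - 5)*(z + 1)*(z + 4*sqrt(2)), (z - 8)*(z - 5)*(z + 2)) = z - 5
(4) = 1
(5) = 1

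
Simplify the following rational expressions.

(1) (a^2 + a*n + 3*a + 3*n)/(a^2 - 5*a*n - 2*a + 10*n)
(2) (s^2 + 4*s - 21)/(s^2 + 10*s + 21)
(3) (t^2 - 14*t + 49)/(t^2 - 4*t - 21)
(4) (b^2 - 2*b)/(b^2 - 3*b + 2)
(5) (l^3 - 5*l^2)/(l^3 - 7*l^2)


(1) = (a^2 + a*n + 3*a + 3*n)/(a^2 - 5*a*n - 2*a + 10*n)
(2) = (s - 3)/(s + 3)
(3) = (t - 7)/(t + 3)
(4) = b/(b - 1)
(5) = (l - 5)/(l - 7)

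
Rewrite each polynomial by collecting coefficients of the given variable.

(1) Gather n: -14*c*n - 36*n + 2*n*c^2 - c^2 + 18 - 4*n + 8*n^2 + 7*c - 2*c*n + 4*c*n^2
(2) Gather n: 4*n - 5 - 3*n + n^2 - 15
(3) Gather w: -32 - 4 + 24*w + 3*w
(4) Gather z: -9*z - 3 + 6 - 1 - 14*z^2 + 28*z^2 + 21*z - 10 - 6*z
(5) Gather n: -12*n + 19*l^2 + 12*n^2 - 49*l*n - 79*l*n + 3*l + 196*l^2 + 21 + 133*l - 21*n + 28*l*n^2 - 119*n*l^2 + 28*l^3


(1) = -c^2 + 7*c + n^2*(4*c + 8) + n*(2*c^2 - 16*c - 40) + 18
(2) = n^2 + n - 20
(3) = 27*w - 36
(4) = 14*z^2 + 6*z - 8
(5) = 28*l^3 + 215*l^2 + 136*l + n^2*(28*l + 12) + n*(-119*l^2 - 128*l - 33) + 21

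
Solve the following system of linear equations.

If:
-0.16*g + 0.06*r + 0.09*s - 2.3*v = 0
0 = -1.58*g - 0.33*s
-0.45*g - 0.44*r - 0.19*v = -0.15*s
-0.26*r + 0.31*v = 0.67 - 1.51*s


Then:
g = -0.10
r = 0.25
s = 0.48
v = 0.03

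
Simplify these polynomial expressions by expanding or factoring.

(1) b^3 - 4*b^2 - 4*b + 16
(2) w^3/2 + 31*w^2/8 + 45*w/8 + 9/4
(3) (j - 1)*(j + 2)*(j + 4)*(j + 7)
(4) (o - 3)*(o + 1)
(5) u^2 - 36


(1) = (b - 4)*(b - 2)*(b + 2)
(2) = (w/2 + 1/2)*(w + 3/4)*(w + 6)
(3) = j^4 + 12*j^3 + 37*j^2 + 6*j - 56
(4) = o^2 - 2*o - 3
(5) = (u - 6)*(u + 6)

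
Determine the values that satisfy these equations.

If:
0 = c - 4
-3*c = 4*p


Then:
c = 4
p = -3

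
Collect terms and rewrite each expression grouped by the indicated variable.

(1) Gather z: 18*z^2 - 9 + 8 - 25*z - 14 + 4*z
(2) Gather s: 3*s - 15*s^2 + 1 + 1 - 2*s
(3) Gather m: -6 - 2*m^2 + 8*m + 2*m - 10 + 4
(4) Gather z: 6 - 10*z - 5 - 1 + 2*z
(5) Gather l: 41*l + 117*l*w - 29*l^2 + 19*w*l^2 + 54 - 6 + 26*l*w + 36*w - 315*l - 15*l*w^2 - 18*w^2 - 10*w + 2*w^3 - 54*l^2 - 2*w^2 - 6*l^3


(1) = 18*z^2 - 21*z - 15
(2) = -15*s^2 + s + 2
(3) = -2*m^2 + 10*m - 12
(4) = -8*z
(5) = -6*l^3 + l^2*(19*w - 83) + l*(-15*w^2 + 143*w - 274) + 2*w^3 - 20*w^2 + 26*w + 48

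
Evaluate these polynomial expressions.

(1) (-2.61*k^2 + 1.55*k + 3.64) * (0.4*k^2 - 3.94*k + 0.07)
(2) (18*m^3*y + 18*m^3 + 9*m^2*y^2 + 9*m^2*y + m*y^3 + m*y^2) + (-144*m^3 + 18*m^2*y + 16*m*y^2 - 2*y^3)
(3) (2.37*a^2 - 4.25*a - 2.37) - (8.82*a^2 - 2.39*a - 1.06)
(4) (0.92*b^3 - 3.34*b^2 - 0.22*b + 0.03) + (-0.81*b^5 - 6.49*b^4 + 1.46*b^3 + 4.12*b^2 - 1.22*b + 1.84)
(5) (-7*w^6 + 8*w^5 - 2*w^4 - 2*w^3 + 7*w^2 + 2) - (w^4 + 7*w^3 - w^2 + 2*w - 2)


(1) = -1.044*k^4 + 10.9034*k^3 - 4.8337*k^2 - 14.2331*k + 0.2548
(2) = 18*m^3*y - 126*m^3 + 9*m^2*y^2 + 27*m^2*y + m*y^3 + 17*m*y^2 - 2*y^3
(3) = -6.45*a^2 - 1.86*a - 1.31
(4) = -0.81*b^5 - 6.49*b^4 + 2.38*b^3 + 0.78*b^2 - 1.44*b + 1.87
(5) = -7*w^6 + 8*w^5 - 3*w^4 - 9*w^3 + 8*w^2 - 2*w + 4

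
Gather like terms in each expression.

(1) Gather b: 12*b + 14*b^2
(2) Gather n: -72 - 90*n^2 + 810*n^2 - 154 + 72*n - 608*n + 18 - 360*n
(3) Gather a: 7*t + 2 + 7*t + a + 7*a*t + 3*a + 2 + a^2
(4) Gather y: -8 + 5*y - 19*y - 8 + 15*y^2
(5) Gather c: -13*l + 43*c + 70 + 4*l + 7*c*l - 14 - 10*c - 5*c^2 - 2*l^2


(1) = 14*b^2 + 12*b
(2) = 720*n^2 - 896*n - 208
(3) = a^2 + a*(7*t + 4) + 14*t + 4
(4) = 15*y^2 - 14*y - 16
(5) = -5*c^2 + c*(7*l + 33) - 2*l^2 - 9*l + 56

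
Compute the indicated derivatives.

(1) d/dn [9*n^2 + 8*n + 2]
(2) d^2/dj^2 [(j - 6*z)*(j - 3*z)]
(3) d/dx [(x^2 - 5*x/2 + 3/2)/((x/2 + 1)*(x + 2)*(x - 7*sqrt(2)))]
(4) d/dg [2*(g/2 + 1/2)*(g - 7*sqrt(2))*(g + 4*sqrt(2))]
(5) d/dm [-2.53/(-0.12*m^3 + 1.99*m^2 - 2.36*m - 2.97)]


(1) = 18*n + 8
(2) = 2
(3) = ((x + 2)*(x - 7*sqrt(2))*(4*x - 5) + (x + 2)*(-2*x^2 + 5*x - 3) + 2*(x - 7*sqrt(2))*(-2*x^2 + 5*x - 3))/((x + 2)^3*(x - 7*sqrt(2))^2)
(4) = 3*g^2 - 6*sqrt(2)*g + 2*g - 56 - 3*sqrt(2)
(5) = (-0.9108*m^2 + 10.0694*m - 5.9708)/(0.12*m^3 - 1.99*m^2 + 2.36*m + 2.97)^2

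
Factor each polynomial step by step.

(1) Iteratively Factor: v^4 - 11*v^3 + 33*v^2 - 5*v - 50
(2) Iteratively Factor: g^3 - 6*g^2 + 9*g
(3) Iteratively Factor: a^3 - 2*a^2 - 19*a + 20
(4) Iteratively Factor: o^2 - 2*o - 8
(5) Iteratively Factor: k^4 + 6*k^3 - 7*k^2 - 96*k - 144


(1) = (v - 5)*(v^3 - 6*v^2 + 3*v + 10) = (v - 5)*(v - 2)*(v^2 - 4*v - 5) = (v - 5)^2*(v - 2)*(v + 1)
(2) = (g)*(g^2 - 6*g + 9) = g*(g - 3)*(g - 3)
(3) = (a - 1)*(a^2 - a - 20) = (a - 5)*(a - 1)*(a + 4)
(4) = (o - 4)*(o + 2)
(5) = (k + 4)*(k^3 + 2*k^2 - 15*k - 36) = (k - 4)*(k + 4)*(k^2 + 6*k + 9) = (k - 4)*(k + 3)*(k + 4)*(k + 3)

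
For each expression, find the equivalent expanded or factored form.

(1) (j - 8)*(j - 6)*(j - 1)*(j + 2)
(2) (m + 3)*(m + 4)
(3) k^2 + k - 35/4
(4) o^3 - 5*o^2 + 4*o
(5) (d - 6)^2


(1) = j^4 - 13*j^3 + 32*j^2 + 76*j - 96
(2) = m^2 + 7*m + 12
(3) = (k - 5/2)*(k + 7/2)
(4) = o*(o - 4)*(o - 1)
(5) = d^2 - 12*d + 36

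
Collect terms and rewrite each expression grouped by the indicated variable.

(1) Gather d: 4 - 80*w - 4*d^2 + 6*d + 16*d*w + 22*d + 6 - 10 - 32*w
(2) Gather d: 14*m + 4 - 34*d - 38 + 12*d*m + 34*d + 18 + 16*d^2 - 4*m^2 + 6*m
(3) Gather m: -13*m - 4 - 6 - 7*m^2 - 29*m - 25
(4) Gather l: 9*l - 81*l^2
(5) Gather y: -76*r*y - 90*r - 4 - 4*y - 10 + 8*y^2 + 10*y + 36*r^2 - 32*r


(1) = -4*d^2 + d*(16*w + 28) - 112*w
(2) = 16*d^2 + 12*d*m - 4*m^2 + 20*m - 16
(3) = -7*m^2 - 42*m - 35
(4) = -81*l^2 + 9*l
(5) = 36*r^2 - 122*r + 8*y^2 + y*(6 - 76*r) - 14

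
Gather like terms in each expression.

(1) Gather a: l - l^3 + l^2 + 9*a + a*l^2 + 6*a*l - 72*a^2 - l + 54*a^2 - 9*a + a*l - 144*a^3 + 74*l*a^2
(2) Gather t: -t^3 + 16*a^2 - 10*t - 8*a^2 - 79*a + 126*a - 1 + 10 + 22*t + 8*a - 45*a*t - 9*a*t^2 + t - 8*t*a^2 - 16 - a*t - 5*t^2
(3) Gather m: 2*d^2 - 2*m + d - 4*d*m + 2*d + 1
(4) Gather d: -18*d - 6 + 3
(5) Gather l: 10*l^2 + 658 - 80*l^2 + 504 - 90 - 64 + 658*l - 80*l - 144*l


(1) = -144*a^3 + a^2*(74*l - 18) + a*(l^2 + 7*l) - l^3 + l^2
(2) = 8*a^2 + 55*a - t^3 + t^2*(-9*a - 5) + t*(-8*a^2 - 46*a + 13) - 7
(3) = 2*d^2 + 3*d + m*(-4*d - 2) + 1
(4) = -18*d - 3
(5) = -70*l^2 + 434*l + 1008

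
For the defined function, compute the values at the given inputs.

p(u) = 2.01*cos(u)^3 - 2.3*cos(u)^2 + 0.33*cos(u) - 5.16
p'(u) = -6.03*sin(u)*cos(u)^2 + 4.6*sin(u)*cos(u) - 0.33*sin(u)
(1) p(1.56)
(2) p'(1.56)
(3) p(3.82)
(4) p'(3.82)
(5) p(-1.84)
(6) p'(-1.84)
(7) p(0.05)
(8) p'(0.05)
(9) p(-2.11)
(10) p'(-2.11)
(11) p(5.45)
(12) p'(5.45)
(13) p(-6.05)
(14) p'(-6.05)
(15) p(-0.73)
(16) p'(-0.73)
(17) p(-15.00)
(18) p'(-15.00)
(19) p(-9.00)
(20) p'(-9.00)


(1) = -5.16
(2) = -0.28
(3) = -7.76
(4) = 4.75
(5) = -5.45
(6) = 1.91
(7) = -5.12
(8) = -0.09
(9) = -6.21
(10) = 3.67
(11) = -5.37
(12) = -0.03
(13) = -5.16
(14) = -0.36
(15) = -5.36
(16) = 0.17
(17) = -7.62
(18) = 4.75
(19) = -8.89
(20) = 3.93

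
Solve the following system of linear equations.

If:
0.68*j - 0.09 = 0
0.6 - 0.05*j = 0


Then:
No Solution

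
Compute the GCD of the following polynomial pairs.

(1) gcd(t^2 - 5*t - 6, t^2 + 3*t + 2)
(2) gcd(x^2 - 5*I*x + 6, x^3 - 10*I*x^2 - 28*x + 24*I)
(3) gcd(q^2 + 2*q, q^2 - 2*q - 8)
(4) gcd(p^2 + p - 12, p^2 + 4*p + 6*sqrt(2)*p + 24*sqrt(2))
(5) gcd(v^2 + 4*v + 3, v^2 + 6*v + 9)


(1) = gcd((t - 6)*(t + 1), (t + 1)*(t + 2)) = t + 1
(2) = gcd((x - 6*I)*(x + I), (x - 6*I)*(x - 2*I)^2) = x - 6*I
(3) = q + 2
(4) = p + 4
(5) = v + 3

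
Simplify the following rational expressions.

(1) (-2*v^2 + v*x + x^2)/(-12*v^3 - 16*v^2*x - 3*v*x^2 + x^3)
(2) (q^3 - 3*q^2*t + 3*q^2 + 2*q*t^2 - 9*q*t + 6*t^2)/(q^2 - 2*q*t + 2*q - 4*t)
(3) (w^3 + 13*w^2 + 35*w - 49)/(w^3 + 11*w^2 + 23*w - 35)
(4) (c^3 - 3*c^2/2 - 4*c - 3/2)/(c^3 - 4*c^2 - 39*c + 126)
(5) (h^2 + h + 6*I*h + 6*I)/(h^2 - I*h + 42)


(1) = (-v + x)/(-6*v^2 - 5*v*x + x^2)
(2) = (q^2 - q*t + 3*q - 3*t)/(q + 2)
(3) = (w + 7)/(w + 5)
(4) = (2*c^2 + 3*c + 1)/(2*c^2 - 2*c - 84)
(5) = (h + 1)/(h - 7*I)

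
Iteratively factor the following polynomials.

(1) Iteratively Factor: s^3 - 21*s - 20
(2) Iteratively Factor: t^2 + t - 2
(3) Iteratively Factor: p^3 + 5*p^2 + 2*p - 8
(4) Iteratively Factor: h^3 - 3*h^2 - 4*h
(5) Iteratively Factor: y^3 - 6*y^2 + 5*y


(1) = (s + 1)*(s^2 - s - 20) = (s + 1)*(s + 4)*(s - 5)
(2) = (t + 2)*(t - 1)
(3) = (p + 2)*(p^2 + 3*p - 4) = (p - 1)*(p + 2)*(p + 4)
(4) = (h - 4)*(h^2 + h) = h*(h - 4)*(h + 1)
(5) = (y - 5)*(y^2 - y) = (y - 5)*(y - 1)*(y)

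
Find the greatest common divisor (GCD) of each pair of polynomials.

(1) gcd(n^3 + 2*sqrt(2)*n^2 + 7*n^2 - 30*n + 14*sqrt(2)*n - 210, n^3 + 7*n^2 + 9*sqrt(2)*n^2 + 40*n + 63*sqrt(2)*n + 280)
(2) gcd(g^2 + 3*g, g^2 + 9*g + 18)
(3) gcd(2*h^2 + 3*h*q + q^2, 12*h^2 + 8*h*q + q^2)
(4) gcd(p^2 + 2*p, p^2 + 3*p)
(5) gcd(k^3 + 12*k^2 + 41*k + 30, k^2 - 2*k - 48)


(1) = gcd((n + 7)*(n - 3*sqrt(2))*(n + 5*sqrt(2)), (n + 7)*(n + 4*sqrt(2))*(n + 5*sqrt(2))) = n^2 + n*(7 + 5*sqrt(2)) + 35*sqrt(2)
(2) = g + 3
(3) = 2*h + q
(4) = gcd(p*(p + 2), p*(p + 3)) = p
(5) = gcd((k + 1)*(k + 5)*(k + 6), (k - 8)*(k + 6)) = k + 6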